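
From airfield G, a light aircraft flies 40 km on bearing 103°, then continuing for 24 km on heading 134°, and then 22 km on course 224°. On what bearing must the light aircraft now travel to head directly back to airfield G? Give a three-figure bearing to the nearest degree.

Leg 1 (103°, 40 km): east 40 sin 103° = 38.97, north 40 cos 103° = -9.00
Leg 2 (134°, 24 km): east 24 sin 134° = 17.26, north 24 cos 134° = -16.67
Leg 3 (224°, 22 km): east 22 sin 224° = -15.28, north 22 cos 224° = -15.83
Net displacement: 40.96 east, -41.50 north. Direction back to start is (-40.96, 41.50): bearing = atan2(-40.96, 41.50) mod 360° = 315.37° ≈ 315°.

315°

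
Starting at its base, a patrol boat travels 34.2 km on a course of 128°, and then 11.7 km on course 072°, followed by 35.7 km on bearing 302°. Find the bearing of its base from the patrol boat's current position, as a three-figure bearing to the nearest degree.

259°

Leg 1 (128°, 34.2 km): east 34.2 sin 128° = 26.95, north 34.2 cos 128° = -21.06
Leg 2 (072°, 11.7 km): east 11.7 sin 72° = 11.13, north 11.7 cos 72° = 3.62
Leg 3 (302°, 35.7 km): east 35.7 sin 302° = -30.28, north 35.7 cos 302° = 18.92
Net displacement: 7.80 east, 1.48 north. Direction back to start is (-7.80, -1.48): bearing = atan2(-7.80, -1.48) mod 360° = 259.27° ≈ 259°.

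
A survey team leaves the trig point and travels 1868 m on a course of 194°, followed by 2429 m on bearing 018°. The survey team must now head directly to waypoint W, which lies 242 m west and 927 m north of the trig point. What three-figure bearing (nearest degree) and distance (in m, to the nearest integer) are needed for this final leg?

308°, 690 m

Leg 1 (194°, 1868 m): east 1868 sin 194° = -451.91, north 1868 cos 194° = -1812.51
Leg 2 (018°, 2429 m): east 2429 sin 18° = 750.60, north 2429 cos 18° = 2310.12
Current position: (298.69, 497.60). Target: (-242, 927). Remaining: Δeast = -540.69, Δnorth = 429.40.
Bearing = atan2(-540.69, 429.40) mod 360° = 308.46°; distance = √((-540.69)² + (429.40)²) = 690.456 m.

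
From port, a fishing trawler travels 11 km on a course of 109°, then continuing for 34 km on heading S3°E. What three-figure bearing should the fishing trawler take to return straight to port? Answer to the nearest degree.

342°

Leg 1 (109°, 11 km): east 11 sin 109° = 10.40, north 11 cos 109° = -3.58
Leg 2 (S3°E, 34 km): east 34 sin 177° = 1.78, north 34 cos 177° = -33.95
Net displacement: 12.18 east, -37.53 north. Direction back to start is (-12.18, 37.53): bearing = atan2(-12.18, 37.53) mod 360° = 342.02° ≈ 342°.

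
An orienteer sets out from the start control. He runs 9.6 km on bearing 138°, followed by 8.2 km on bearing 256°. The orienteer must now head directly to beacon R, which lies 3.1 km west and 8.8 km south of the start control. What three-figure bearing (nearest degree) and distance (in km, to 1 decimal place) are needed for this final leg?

281°, 1.6 km

Leg 1 (138°, 9.6 km): east 9.6 sin 138° = 6.42, north 9.6 cos 138° = -7.13
Leg 2 (256°, 8.2 km): east 8.2 sin 256° = -7.96, north 8.2 cos 256° = -1.98
Current position: (-1.53, -9.12). Target: (-3.1, -8.8). Remaining: Δeast = -1.57, Δnorth = 0.32.
Bearing = atan2(-1.57, 0.32) mod 360° = 281.47°; distance = √((-1.57)² + (0.32)²) = 1.599 km.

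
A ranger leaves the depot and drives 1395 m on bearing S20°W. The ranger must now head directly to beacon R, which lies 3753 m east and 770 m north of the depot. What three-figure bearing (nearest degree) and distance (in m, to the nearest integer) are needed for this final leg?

Leg 1 (S20°W, 1395 m): east 1395 sin 200° = -477.12, north 1395 cos 200° = -1310.87
Current position: (-477.12, -1310.87). Target: (3753, 770). Remaining: Δeast = 4230.12, Δnorth = 2080.87.
Bearing = atan2(4230.12, 2080.87) mod 360° = 63.81°; distance = √((4230.12)² + (2080.87)²) = 4714.226 m.

064°, 4714 m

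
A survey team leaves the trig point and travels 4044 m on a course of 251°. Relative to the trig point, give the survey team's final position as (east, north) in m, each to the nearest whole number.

(-3824, -1317)

Leg 1 (251°, 4044 m): east 4044 sin 251° = -3823.68, north 4044 cos 251° = -1316.60
Summing: -3823.68 m east, -1316.60 m north → (-3824, -1317).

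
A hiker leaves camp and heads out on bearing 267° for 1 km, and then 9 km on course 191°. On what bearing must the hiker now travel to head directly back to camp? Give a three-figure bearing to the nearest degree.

017°

Leg 1 (267°, 1 km): east 1 sin 267° = -1.00, north 1 cos 267° = -0.05
Leg 2 (191°, 9 km): east 9 sin 191° = -1.72, north 9 cos 191° = -8.83
Net displacement: -2.72 east, -8.89 north. Direction back to start is (2.72, 8.89): bearing = atan2(2.72, 8.89) mod 360° = 16.99° ≈ 017°.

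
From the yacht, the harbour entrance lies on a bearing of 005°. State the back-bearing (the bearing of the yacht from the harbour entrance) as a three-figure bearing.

Back-bearing = 005° + 180° = 185°.

185°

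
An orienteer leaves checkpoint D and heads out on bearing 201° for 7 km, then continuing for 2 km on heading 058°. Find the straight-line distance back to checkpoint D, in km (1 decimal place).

5.5 km

Leg 1 (201°, 7 km): east 7 sin 201° = -2.51, north 7 cos 201° = -6.54
Leg 2 (058°, 2 km): east 2 sin 58° = 1.70, north 2 cos 58° = 1.06
Net: -0.81 east, -5.48 north. Distance = √((-0.81)² + (-5.48)²) = 5.535 km.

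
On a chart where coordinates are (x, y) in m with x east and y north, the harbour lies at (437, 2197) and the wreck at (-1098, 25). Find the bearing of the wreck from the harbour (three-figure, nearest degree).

Δeast = -1098 − 437 = -1535.00; Δnorth = 25 − 2197 = -2172.00.
Bearing = atan2(Δeast, Δnorth) mod 360° = 215.25° ≈ 215°.

215°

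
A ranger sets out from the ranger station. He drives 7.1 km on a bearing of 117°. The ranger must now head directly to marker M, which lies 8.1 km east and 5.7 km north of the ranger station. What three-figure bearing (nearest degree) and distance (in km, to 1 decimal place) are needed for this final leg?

011°, 9.1 km

Leg 1 (117°, 7.1 km): east 7.1 sin 117° = 6.33, north 7.1 cos 117° = -3.22
Current position: (6.33, -3.22). Target: (8.1, 5.7). Remaining: Δeast = 1.77, Δnorth = 8.92.
Bearing = atan2(1.77, 8.92) mod 360° = 11.24°; distance = √((1.77)² + (8.92)²) = 9.098 km.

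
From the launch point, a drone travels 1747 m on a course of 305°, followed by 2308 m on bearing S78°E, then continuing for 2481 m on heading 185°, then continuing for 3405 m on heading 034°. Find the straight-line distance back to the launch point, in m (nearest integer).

Leg 1 (305°, 1747 m): east 1747 sin 305° = -1431.06, north 1747 cos 305° = 1002.04
Leg 2 (S78°E, 2308 m): east 2308 sin 102° = 2257.56, north 2308 cos 102° = -479.86
Leg 3 (185°, 2481 m): east 2481 sin 185° = -216.23, north 2481 cos 185° = -2471.56
Leg 4 (034°, 3405 m): east 3405 sin 34° = 1904.05, north 3405 cos 34° = 2822.87
Net: 2514.32 east, 873.49 north. Distance = √((2514.32)² + (873.49)²) = 2661.732 m.

2662 m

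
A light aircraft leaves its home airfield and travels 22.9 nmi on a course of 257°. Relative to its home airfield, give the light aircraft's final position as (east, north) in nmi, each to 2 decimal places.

(-22.31, -5.15)

Leg 1 (257°, 22.9 nmi): east 22.9 sin 257° = -22.31, north 22.9 cos 257° = -5.15
Summing: -22.31 nmi east, -5.15 nmi north → (-22.31, -5.15).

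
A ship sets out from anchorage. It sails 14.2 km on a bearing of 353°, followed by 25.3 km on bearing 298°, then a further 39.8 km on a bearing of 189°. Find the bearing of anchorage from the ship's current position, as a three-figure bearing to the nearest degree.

Leg 1 (353°, 14.2 km): east 14.2 sin 353° = -1.73, north 14.2 cos 353° = 14.09
Leg 2 (298°, 25.3 km): east 25.3 sin 298° = -22.34, north 25.3 cos 298° = 11.88
Leg 3 (189°, 39.8 km): east 39.8 sin 189° = -6.23, north 39.8 cos 189° = -39.31
Net displacement: -30.30 east, -13.34 north. Direction back to start is (30.30, 13.34): bearing = atan2(30.30, 13.34) mod 360° = 66.24° ≈ 066°.

066°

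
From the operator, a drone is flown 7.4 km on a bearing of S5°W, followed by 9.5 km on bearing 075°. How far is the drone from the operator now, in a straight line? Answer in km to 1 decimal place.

9.8 km

Leg 1 (S5°W, 7.4 km): east 7.4 sin 185° = -0.64, north 7.4 cos 185° = -7.37
Leg 2 (075°, 9.5 km): east 9.5 sin 75° = 9.18, north 9.5 cos 75° = 2.46
Net: 8.53 east, -4.91 north. Distance = √((8.53)² + (-4.91)²) = 9.845 km.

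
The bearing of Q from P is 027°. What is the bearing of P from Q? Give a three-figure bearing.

Back-bearing = 027° + 180° = 207°.

207°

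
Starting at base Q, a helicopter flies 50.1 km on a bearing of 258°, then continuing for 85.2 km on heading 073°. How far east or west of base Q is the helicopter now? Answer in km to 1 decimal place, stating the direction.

Leg 1 (258°, 50.1 km): east 50.1 sin 258° = -49.01, north 50.1 cos 258° = -10.42
Leg 2 (073°, 85.2 km): east 85.2 sin 73° = 81.48, north 85.2 cos 73° = 24.91
Net east component: 32.47 km.

32.5 km east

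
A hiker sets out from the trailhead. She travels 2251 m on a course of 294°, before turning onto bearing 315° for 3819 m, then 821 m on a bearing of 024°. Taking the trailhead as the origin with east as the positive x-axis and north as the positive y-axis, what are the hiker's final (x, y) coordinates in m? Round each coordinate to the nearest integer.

Leg 1 (294°, 2251 m): east 2251 sin 294° = -2056.39, north 2251 cos 294° = 915.56
Leg 2 (315°, 3819 m): east 3819 sin 315° = -2700.44, north 3819 cos 315° = 2700.44
Leg 3 (024°, 821 m): east 821 sin 24° = 333.93, north 821 cos 24° = 750.02
Summing: -4422.90 m east, 4366.03 m north → (-4423, 4366).

(-4423, 4366)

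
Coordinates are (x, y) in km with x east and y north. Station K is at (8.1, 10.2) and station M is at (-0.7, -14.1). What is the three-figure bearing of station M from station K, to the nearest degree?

200°

Δeast = -0.7 − 8.1 = -8.80; Δnorth = -14.1 − 10.2 = -24.30.
Bearing = atan2(Δeast, Δnorth) mod 360° = 199.91° ≈ 200°.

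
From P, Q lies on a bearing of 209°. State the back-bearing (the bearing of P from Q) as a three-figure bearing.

Back-bearing = 209° − 180° = 029°.

029°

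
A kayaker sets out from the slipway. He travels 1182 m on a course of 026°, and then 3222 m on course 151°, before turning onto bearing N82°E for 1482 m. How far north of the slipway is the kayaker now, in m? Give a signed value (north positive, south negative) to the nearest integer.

Leg 1 (026°, 1182 m): east 1182 sin 26° = 518.15, north 1182 cos 26° = 1062.37
Leg 2 (151°, 3222 m): east 3222 sin 151° = 1562.06, north 3222 cos 151° = -2818.02
Leg 3 (N82°E, 1482 m): east 1482 sin 82° = 1467.58, north 1482 cos 82° = 206.25
Net north component: -1549.40 m.

-1549 m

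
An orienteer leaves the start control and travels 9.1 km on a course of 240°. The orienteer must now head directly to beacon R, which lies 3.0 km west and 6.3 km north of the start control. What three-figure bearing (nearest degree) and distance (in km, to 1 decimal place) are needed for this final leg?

Leg 1 (240°, 9.1 km): east 9.1 sin 240° = -7.88, north 9.1 cos 240° = -4.55
Current position: (-7.88, -4.55). Target: (-3.0, 6.3). Remaining: Δeast = 4.88, Δnorth = 10.85.
Bearing = atan2(4.88, 10.85) mod 360° = 24.22°; distance = √((4.88)² + (10.85)²) = 11.897 km.

024°, 11.9 km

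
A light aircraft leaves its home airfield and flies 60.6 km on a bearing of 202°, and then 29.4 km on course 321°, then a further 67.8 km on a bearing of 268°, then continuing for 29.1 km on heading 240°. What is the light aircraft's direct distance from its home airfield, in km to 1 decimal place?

Leg 1 (202°, 60.6 km): east 60.6 sin 202° = -22.70, north 60.6 cos 202° = -56.19
Leg 2 (321°, 29.4 km): east 29.4 sin 321° = -18.50, north 29.4 cos 321° = 22.85
Leg 3 (268°, 67.8 km): east 67.8 sin 268° = -67.76, north 67.8 cos 268° = -2.37
Leg 4 (240°, 29.1 km): east 29.1 sin 240° = -25.20, north 29.1 cos 240° = -14.55
Net: -134.16 east, -50.26 north. Distance = √((-134.16)² + (-50.26)²) = 143.267 km.

143.3 km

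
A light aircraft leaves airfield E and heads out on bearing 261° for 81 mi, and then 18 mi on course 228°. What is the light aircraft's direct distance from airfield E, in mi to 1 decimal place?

Leg 1 (261°, 81 mi): east 81 sin 261° = -80.00, north 81 cos 261° = -12.67
Leg 2 (228°, 18 mi): east 18 sin 228° = -13.38, north 18 cos 228° = -12.04
Net: -93.38 east, -24.72 north. Distance = √((-93.38)² + (-24.72)²) = 96.595 mi.

96.6 mi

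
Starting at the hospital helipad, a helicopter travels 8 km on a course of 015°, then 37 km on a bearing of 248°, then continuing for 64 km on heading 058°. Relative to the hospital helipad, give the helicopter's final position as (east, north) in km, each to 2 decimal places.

(22.04, 27.78)

Leg 1 (015°, 8 km): east 8 sin 15° = 2.07, north 8 cos 15° = 7.73
Leg 2 (248°, 37 km): east 37 sin 248° = -34.31, north 37 cos 248° = -13.86
Leg 3 (058°, 64 km): east 64 sin 58° = 54.28, north 64 cos 58° = 33.91
Summing: 22.04 km east, 27.78 km north → (22.04, 27.78).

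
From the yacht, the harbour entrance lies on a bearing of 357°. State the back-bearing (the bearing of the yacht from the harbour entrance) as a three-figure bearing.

Back-bearing = 357° − 180° = 177°.

177°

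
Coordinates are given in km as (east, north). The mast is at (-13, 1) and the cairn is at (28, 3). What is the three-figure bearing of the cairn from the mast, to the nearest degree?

087°

Δeast = 28 − -13 = 41.00; Δnorth = 3 − 1 = 2.00.
Bearing = atan2(Δeast, Δnorth) mod 360° = 87.21° ≈ 087°.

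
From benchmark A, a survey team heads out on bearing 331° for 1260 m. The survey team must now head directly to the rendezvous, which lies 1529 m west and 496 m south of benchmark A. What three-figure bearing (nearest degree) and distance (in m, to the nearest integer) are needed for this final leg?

210°, 1843 m

Leg 1 (331°, 1260 m): east 1260 sin 331° = -610.86, north 1260 cos 331° = 1102.02
Current position: (-610.86, 1102.02). Target: (-1529, -496). Remaining: Δeast = -918.14, Δnorth = -1598.02.
Bearing = atan2(-918.14, -1598.02) mod 360° = 209.88°; distance = √((-918.14)² + (-1598.02)²) = 1843.001 m.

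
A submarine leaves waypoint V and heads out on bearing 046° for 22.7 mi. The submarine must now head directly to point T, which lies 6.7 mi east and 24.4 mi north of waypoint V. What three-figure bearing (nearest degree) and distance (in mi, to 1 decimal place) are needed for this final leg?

Leg 1 (046°, 22.7 mi): east 22.7 sin 46° = 16.33, north 22.7 cos 46° = 15.77
Current position: (16.33, 15.77). Target: (6.7, 24.4). Remaining: Δeast = -9.63, Δnorth = 8.63.
Bearing = atan2(-9.63, 8.63) mod 360° = 311.87°; distance = √((-9.63)² + (8.63)²) = 12.931 mi.

312°, 12.9 mi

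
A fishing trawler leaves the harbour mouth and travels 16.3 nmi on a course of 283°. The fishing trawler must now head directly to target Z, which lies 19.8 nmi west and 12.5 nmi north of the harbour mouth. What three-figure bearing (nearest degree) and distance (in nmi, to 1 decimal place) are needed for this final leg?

336°, 9.7 nmi

Leg 1 (283°, 16.3 nmi): east 16.3 sin 283° = -15.88, north 16.3 cos 283° = 3.67
Current position: (-15.88, 3.67). Target: (-19.8, 12.5). Remaining: Δeast = -3.92, Δnorth = 8.83.
Bearing = atan2(-3.92, 8.83) mod 360° = 336.08°; distance = √((-3.92)² + (8.83)²) = 9.663 nmi.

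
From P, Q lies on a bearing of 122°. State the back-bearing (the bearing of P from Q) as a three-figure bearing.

302°

Back-bearing = 122° + 180° = 302°.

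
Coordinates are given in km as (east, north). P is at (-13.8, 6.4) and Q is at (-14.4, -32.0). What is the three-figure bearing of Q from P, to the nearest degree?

181°

Δeast = -14.4 − -13.8 = -0.60; Δnorth = -32.0 − 6.4 = -38.40.
Bearing = atan2(Δeast, Δnorth) mod 360° = 180.90° ≈ 181°.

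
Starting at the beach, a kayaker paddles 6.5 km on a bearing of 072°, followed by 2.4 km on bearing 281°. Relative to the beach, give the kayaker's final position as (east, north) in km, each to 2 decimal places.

(3.83, 2.47)

Leg 1 (072°, 6.5 km): east 6.5 sin 72° = 6.18, north 6.5 cos 72° = 2.01
Leg 2 (281°, 2.4 km): east 2.4 sin 281° = -2.36, north 2.4 cos 281° = 0.46
Summing: 3.83 km east, 2.47 km north → (3.83, 2.47).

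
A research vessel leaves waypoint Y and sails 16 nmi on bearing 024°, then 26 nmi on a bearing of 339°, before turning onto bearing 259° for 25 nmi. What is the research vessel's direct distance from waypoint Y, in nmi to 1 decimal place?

43.7 nmi

Leg 1 (024°, 16 nmi): east 16 sin 24° = 6.51, north 16 cos 24° = 14.62
Leg 2 (339°, 26 nmi): east 26 sin 339° = -9.32, north 26 cos 339° = 24.27
Leg 3 (259°, 25 nmi): east 25 sin 259° = -24.54, north 25 cos 259° = -4.77
Net: -27.35 east, 34.12 north. Distance = √((-27.35)² + (34.12)²) = 43.729 nmi.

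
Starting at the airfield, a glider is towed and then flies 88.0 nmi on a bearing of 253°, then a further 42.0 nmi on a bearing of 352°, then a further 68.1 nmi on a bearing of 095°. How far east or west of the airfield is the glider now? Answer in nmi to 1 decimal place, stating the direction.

22.2 nmi west

Leg 1 (253°, 88.0 nmi): east 88.0 sin 253° = -84.15, north 88.0 cos 253° = -25.73
Leg 2 (352°, 42.0 nmi): east 42.0 sin 352° = -5.85, north 42.0 cos 352° = 41.59
Leg 3 (095°, 68.1 nmi): east 68.1 sin 95° = 67.84, north 68.1 cos 95° = -5.94
Net east component: -22.16 nmi.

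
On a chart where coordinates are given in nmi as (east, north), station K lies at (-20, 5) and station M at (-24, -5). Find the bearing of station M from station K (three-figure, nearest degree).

202°

Δeast = -24 − -20 = -4.00; Δnorth = -5 − 5 = -10.00.
Bearing = atan2(Δeast, Δnorth) mod 360° = 201.80° ≈ 202°.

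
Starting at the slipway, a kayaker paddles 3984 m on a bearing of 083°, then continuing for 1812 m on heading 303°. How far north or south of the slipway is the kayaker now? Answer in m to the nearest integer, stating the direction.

Leg 1 (083°, 3984 m): east 3984 sin 83° = 3954.30, north 3984 cos 83° = 485.53
Leg 2 (303°, 1812 m): east 1812 sin 303° = -1519.67, north 1812 cos 303° = 986.89
Net north component: 1472.41 m.

1472 m north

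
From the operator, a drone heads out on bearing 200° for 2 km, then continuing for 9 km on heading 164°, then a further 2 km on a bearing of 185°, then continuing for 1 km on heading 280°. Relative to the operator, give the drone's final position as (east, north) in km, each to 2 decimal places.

(0.64, -12.35)

Leg 1 (200°, 2 km): east 2 sin 200° = -0.68, north 2 cos 200° = -1.88
Leg 2 (164°, 9 km): east 9 sin 164° = 2.48, north 9 cos 164° = -8.65
Leg 3 (185°, 2 km): east 2 sin 185° = -0.17, north 2 cos 185° = -1.99
Leg 4 (280°, 1 km): east 1 sin 280° = -0.98, north 1 cos 280° = 0.17
Summing: 0.64 km east, -12.35 km north → (0.64, -12.35).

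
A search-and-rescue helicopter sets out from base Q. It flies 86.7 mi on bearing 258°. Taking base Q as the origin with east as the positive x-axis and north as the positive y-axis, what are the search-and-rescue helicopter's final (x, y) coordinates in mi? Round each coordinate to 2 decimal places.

Leg 1 (258°, 86.7 mi): east 86.7 sin 258° = -84.81, north 86.7 cos 258° = -18.03
Summing: -84.81 mi east, -18.03 mi north → (-84.81, -18.03).

(-84.81, -18.03)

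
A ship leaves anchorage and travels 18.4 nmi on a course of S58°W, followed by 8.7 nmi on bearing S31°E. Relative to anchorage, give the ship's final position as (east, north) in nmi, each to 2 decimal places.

Leg 1 (S58°W, 18.4 nmi): east 18.4 sin 238° = -15.60, north 18.4 cos 238° = -9.75
Leg 2 (S31°E, 8.7 nmi): east 8.7 sin 149° = 4.48, north 8.7 cos 149° = -7.46
Summing: -11.12 nmi east, -17.21 nmi north → (-11.12, -17.21).

(-11.12, -17.21)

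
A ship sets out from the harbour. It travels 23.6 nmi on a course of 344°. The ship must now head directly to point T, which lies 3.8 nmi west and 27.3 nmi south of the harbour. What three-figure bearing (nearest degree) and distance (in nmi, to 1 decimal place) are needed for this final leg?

177°, 50.1 nmi

Leg 1 (344°, 23.6 nmi): east 23.6 sin 344° = -6.51, north 23.6 cos 344° = 22.69
Current position: (-6.51, 22.69). Target: (-3.8, -27.3). Remaining: Δeast = 2.71, Δnorth = -49.99.
Bearing = atan2(2.71, -49.99) mod 360° = 176.90°; distance = √((2.71)² + (-49.99)²) = 50.059 nmi.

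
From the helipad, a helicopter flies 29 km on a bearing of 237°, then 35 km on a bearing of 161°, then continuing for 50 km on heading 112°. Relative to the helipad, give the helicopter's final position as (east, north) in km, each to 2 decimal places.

(33.43, -67.62)

Leg 1 (237°, 29 km): east 29 sin 237° = -24.32, north 29 cos 237° = -15.79
Leg 2 (161°, 35 km): east 35 sin 161° = 11.39, north 35 cos 161° = -33.09
Leg 3 (112°, 50 km): east 50 sin 112° = 46.36, north 50 cos 112° = -18.73
Summing: 33.43 km east, -67.62 km north → (33.43, -67.62).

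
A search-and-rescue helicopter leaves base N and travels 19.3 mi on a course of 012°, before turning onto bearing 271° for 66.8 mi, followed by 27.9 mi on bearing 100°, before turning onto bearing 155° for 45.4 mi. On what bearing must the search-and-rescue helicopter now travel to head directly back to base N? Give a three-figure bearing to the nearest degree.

032°

Leg 1 (012°, 19.3 mi): east 19.3 sin 12° = 4.01, north 19.3 cos 12° = 18.88
Leg 2 (271°, 66.8 mi): east 66.8 sin 271° = -66.79, north 66.8 cos 271° = 1.17
Leg 3 (100°, 27.9 mi): east 27.9 sin 100° = 27.48, north 27.9 cos 100° = -4.84
Leg 4 (155°, 45.4 mi): east 45.4 sin 155° = 19.19, north 45.4 cos 155° = -41.15
Net displacement: -16.11 east, -25.95 north. Direction back to start is (16.11, 25.95): bearing = atan2(16.11, 25.95) mod 360° = 31.84° ≈ 032°.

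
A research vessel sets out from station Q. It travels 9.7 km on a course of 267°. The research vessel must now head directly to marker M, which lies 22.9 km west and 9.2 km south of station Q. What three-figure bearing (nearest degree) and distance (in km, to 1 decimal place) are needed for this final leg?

237°, 15.8 km

Leg 1 (267°, 9.7 km): east 9.7 sin 267° = -9.69, north 9.7 cos 267° = -0.51
Current position: (-9.69, -0.51). Target: (-22.9, -9.2). Remaining: Δeast = -13.21, Δnorth = -8.69.
Bearing = atan2(-13.21, -8.69) mod 360° = 236.66°; distance = √((-13.21)² + (-8.69)²) = 15.816 km.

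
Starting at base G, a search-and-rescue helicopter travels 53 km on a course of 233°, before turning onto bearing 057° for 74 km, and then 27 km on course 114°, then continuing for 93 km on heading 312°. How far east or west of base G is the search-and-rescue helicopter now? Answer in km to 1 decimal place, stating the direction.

Leg 1 (233°, 53 km): east 53 sin 233° = -42.33, north 53 cos 233° = -31.90
Leg 2 (057°, 74 km): east 74 sin 57° = 62.06, north 74 cos 57° = 40.30
Leg 3 (114°, 27 km): east 27 sin 114° = 24.67, north 27 cos 114° = -10.98
Leg 4 (312°, 93 km): east 93 sin 312° = -69.11, north 93 cos 312° = 62.23
Net east component: -24.71 km.

24.7 km west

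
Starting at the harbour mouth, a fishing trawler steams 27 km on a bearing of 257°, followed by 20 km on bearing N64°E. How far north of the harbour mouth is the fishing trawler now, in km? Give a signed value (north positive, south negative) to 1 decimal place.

2.7 km

Leg 1 (257°, 27 km): east 27 sin 257° = -26.31, north 27 cos 257° = -6.07
Leg 2 (N64°E, 20 km): east 20 sin 64° = 17.98, north 20 cos 64° = 8.77
Net north component: 2.69 km.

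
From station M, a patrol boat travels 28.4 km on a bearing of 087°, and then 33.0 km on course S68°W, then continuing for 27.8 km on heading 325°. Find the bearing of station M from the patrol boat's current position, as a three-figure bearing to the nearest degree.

Leg 1 (087°, 28.4 km): east 28.4 sin 87° = 28.36, north 28.4 cos 87° = 1.49
Leg 2 (S68°W, 33.0 km): east 33.0 sin 248° = -30.60, north 33.0 cos 248° = -12.36
Leg 3 (325°, 27.8 km): east 27.8 sin 325° = -15.95, north 27.8 cos 325° = 22.77
Net displacement: -18.18 east, 11.90 north. Direction back to start is (18.18, -11.90): bearing = atan2(18.18, -11.90) mod 360° = 123.20° ≈ 123°.

123°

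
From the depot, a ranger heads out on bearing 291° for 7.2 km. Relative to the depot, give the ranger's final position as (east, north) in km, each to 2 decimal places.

Leg 1 (291°, 7.2 km): east 7.2 sin 291° = -6.72, north 7.2 cos 291° = 2.58
Summing: -6.72 km east, 2.58 km north → (-6.72, 2.58).

(-6.72, 2.58)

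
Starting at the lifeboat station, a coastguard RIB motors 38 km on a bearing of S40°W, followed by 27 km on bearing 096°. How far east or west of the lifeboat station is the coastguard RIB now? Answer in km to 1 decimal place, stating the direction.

2.4 km east

Leg 1 (S40°W, 38 km): east 38 sin 220° = -24.43, north 38 cos 220° = -29.11
Leg 2 (096°, 27 km): east 27 sin 96° = 26.85, north 27 cos 96° = -2.82
Net east component: 2.43 km.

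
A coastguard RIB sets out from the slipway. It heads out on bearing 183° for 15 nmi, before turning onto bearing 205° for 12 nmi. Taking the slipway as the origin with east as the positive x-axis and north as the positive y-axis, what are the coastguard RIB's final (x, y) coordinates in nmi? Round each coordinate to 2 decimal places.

(-5.86, -25.86)

Leg 1 (183°, 15 nmi): east 15 sin 183° = -0.79, north 15 cos 183° = -14.98
Leg 2 (205°, 12 nmi): east 12 sin 205° = -5.07, north 12 cos 205° = -10.88
Summing: -5.86 nmi east, -25.86 nmi north → (-5.86, -25.86).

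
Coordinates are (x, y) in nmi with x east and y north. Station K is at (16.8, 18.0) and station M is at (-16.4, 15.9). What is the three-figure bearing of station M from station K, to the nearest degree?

266°

Δeast = -16.4 − 16.8 = -33.20; Δnorth = 15.9 − 18.0 = -2.10.
Bearing = atan2(Δeast, Δnorth) mod 360° = 266.38° ≈ 266°.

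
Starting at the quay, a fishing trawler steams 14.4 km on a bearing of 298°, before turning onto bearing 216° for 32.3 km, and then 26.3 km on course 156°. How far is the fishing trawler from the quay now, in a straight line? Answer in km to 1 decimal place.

48.2 km

Leg 1 (298°, 14.4 km): east 14.4 sin 298° = -12.71, north 14.4 cos 298° = 6.76
Leg 2 (216°, 32.3 km): east 32.3 sin 216° = -18.99, north 32.3 cos 216° = -26.13
Leg 3 (156°, 26.3 km): east 26.3 sin 156° = 10.70, north 26.3 cos 156° = -24.03
Net: -21.00 east, -43.40 north. Distance = √((-21.00)² + (-43.40)²) = 48.212 km.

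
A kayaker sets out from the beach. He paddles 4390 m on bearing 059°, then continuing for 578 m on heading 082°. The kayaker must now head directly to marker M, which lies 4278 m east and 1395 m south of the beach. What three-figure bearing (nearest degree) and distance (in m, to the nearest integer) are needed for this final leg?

181°, 3737 m

Leg 1 (059°, 4390 m): east 4390 sin 59° = 3762.96, north 4390 cos 59° = 2261.02
Leg 2 (082°, 578 m): east 578 sin 82° = 572.37, north 578 cos 82° = 80.44
Current position: (4335.34, 2341.46). Target: (4278, -1395). Remaining: Δeast = -57.34, Δnorth = -3736.46.
Bearing = atan2(-57.34, -3736.46) mod 360° = 180.88°; distance = √((-57.34)² + (-3736.46)²) = 3736.899 m.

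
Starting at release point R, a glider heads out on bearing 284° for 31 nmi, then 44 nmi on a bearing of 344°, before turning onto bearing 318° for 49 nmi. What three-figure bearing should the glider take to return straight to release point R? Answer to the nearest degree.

Leg 1 (284°, 31 nmi): east 31 sin 284° = -30.08, north 31 cos 284° = 7.50
Leg 2 (344°, 44 nmi): east 44 sin 344° = -12.13, north 44 cos 344° = 42.30
Leg 3 (318°, 49 nmi): east 49 sin 318° = -32.79, north 49 cos 318° = 36.41
Net displacement: -74.99 east, 86.21 north. Direction back to start is (74.99, -86.21): bearing = atan2(74.99, -86.21) mod 360° = 138.98° ≈ 139°.

139°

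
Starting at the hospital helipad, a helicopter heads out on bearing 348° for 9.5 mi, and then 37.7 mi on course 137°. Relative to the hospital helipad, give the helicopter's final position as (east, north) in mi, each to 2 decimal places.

Leg 1 (348°, 9.5 mi): east 9.5 sin 348° = -1.98, north 9.5 cos 348° = 9.29
Leg 2 (137°, 37.7 mi): east 37.7 sin 137° = 25.71, north 37.7 cos 137° = -27.57
Summing: 23.74 mi east, -18.28 mi north → (23.74, -18.28).

(23.74, -18.28)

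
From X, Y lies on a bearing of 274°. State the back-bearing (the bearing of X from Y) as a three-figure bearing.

094°

Back-bearing = 274° − 180° = 094°.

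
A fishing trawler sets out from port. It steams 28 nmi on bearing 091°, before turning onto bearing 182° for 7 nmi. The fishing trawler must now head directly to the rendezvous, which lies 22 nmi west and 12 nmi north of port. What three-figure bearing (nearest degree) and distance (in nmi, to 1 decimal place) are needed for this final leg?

291°, 53.4 nmi

Leg 1 (091°, 28 nmi): east 28 sin 91° = 28.00, north 28 cos 91° = -0.49
Leg 2 (182°, 7 nmi): east 7 sin 182° = -0.24, north 7 cos 182° = -7.00
Current position: (27.75, -7.48). Target: (-22, 12). Remaining: Δeast = -49.75, Δnorth = 19.48.
Bearing = atan2(-49.75, 19.48) mod 360° = 291.39°; distance = √((-49.75)² + (19.48)²) = 53.431 nmi.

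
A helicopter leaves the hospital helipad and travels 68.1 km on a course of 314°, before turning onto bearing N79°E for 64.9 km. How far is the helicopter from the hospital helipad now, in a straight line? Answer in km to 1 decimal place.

Leg 1 (314°, 68.1 km): east 68.1 sin 314° = -48.99, north 68.1 cos 314° = 47.31
Leg 2 (N79°E, 64.9 km): east 64.9 sin 79° = 63.71, north 64.9 cos 79° = 12.38
Net: 14.72 east, 59.69 north. Distance = √((14.72)² + (59.69)²) = 61.478 km.

61.5 km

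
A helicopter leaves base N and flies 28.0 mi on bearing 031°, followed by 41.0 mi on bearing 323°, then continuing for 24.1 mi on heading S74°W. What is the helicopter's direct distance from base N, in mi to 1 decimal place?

Leg 1 (031°, 28.0 mi): east 28.0 sin 31° = 14.42, north 28.0 cos 31° = 24.00
Leg 2 (323°, 41.0 mi): east 41.0 sin 323° = -24.67, north 41.0 cos 323° = 32.74
Leg 3 (S74°W, 24.1 mi): east 24.1 sin 254° = -23.17, north 24.1 cos 254° = -6.64
Net: -33.42 east, 50.10 north. Distance = √((-33.42)² + (50.10)²) = 60.225 mi.

60.2 mi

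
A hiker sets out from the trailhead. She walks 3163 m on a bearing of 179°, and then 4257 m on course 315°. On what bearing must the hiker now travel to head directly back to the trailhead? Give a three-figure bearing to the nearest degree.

087°

Leg 1 (179°, 3163 m): east 3163 sin 179° = 55.20, north 3163 cos 179° = -3162.52
Leg 2 (315°, 4257 m): east 4257 sin 315° = -3010.15, north 4257 cos 315° = 3010.15
Net displacement: -2954.95 east, -152.36 north. Direction back to start is (2954.95, 152.36): bearing = atan2(2954.95, 152.36) mod 360° = 87.05° ≈ 087°.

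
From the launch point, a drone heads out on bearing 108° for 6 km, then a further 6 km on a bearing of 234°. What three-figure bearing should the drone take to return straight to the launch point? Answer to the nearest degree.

Leg 1 (108°, 6 km): east 6 sin 108° = 5.71, north 6 cos 108° = -1.85
Leg 2 (234°, 6 km): east 6 sin 234° = -4.85, north 6 cos 234° = -3.53
Net displacement: 0.85 east, -5.38 north. Direction back to start is (-0.85, 5.38): bearing = atan2(-0.85, 5.38) mod 360° = 351.00° ≈ 351°.

351°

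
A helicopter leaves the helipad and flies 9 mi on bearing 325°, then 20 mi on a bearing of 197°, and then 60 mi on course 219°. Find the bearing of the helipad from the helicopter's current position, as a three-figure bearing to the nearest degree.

040°

Leg 1 (325°, 9 mi): east 9 sin 325° = -5.16, north 9 cos 325° = 7.37
Leg 2 (197°, 20 mi): east 20 sin 197° = -5.85, north 20 cos 197° = -19.13
Leg 3 (219°, 60 mi): east 60 sin 219° = -37.76, north 60 cos 219° = -46.63
Net displacement: -48.77 east, -58.38 north. Direction back to start is (48.77, 58.38): bearing = atan2(48.77, 58.38) mod 360° = 39.87° ≈ 040°.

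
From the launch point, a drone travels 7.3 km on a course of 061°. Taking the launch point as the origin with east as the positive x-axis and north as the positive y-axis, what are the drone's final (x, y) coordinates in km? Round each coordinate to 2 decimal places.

Leg 1 (061°, 7.3 km): east 7.3 sin 61° = 6.38, north 7.3 cos 61° = 3.54
Summing: 6.38 km east, 3.54 km north → (6.38, 3.54).

(6.38, 3.54)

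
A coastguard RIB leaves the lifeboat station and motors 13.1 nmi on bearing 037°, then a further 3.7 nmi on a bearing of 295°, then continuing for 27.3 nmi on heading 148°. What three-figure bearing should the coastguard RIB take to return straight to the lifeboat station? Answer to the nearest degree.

Leg 1 (037°, 13.1 nmi): east 13.1 sin 37° = 7.88, north 13.1 cos 37° = 10.46
Leg 2 (295°, 3.7 nmi): east 3.7 sin 295° = -3.35, north 3.7 cos 295° = 1.56
Leg 3 (148°, 27.3 nmi): east 27.3 sin 148° = 14.47, north 27.3 cos 148° = -23.15
Net displacement: 19.00 east, -11.13 north. Direction back to start is (-19.00, 11.13): bearing = atan2(-19.00, 11.13) mod 360° = 300.36° ≈ 300°.

300°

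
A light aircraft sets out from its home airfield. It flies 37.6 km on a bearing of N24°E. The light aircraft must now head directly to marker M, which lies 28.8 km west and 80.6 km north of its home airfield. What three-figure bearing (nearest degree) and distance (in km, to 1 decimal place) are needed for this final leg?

316°, 63.9 km

Leg 1 (N24°E, 37.6 km): east 37.6 sin 24° = 15.29, north 37.6 cos 24° = 34.35
Current position: (15.29, 34.35). Target: (-28.8, 80.6). Remaining: Δeast = -44.09, Δnorth = 46.25.
Bearing = atan2(-44.09, 46.25) mod 360° = 316.37°; distance = √((-44.09)² + (46.25)²) = 63.901 km.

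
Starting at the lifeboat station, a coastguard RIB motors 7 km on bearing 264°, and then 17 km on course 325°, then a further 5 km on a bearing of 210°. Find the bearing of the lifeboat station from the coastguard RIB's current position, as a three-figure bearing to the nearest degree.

115°

Leg 1 (264°, 7 km): east 7 sin 264° = -6.96, north 7 cos 264° = -0.73
Leg 2 (325°, 17 km): east 17 sin 325° = -9.75, north 17 cos 325° = 13.93
Leg 3 (210°, 5 km): east 5 sin 210° = -2.50, north 5 cos 210° = -4.33
Net displacement: -19.21 east, 8.86 north. Direction back to start is (19.21, -8.86): bearing = atan2(19.21, -8.86) mod 360° = 114.77° ≈ 115°.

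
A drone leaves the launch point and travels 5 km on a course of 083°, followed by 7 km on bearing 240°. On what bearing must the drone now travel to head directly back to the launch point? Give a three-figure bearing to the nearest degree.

021°

Leg 1 (083°, 5 km): east 5 sin 83° = 4.96, north 5 cos 83° = 0.61
Leg 2 (240°, 7 km): east 7 sin 240° = -6.06, north 7 cos 240° = -3.50
Net displacement: -1.10 east, -2.89 north. Direction back to start is (1.10, 2.89): bearing = atan2(1.10, 2.89) mod 360° = 20.82° ≈ 021°.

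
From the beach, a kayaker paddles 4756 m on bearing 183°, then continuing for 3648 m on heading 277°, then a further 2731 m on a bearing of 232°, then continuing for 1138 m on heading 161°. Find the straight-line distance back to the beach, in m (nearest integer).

Leg 1 (183°, 4756 m): east 4756 sin 183° = -248.91, north 4756 cos 183° = -4749.48
Leg 2 (277°, 3648 m): east 3648 sin 277° = -3620.81, north 3648 cos 277° = 444.58
Leg 3 (232°, 2731 m): east 2731 sin 232° = -2152.06, north 2731 cos 232° = -1681.37
Leg 4 (161°, 1138 m): east 1138 sin 161° = 370.50, north 1138 cos 161° = -1076.00
Net: -5651.28 east, -7062.27 north. Distance = √((-5651.28)² + (-7062.27)²) = 9045.036 m.

9045 m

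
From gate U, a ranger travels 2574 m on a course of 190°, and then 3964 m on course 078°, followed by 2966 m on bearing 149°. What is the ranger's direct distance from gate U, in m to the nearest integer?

6532 m

Leg 1 (190°, 2574 m): east 2574 sin 190° = -446.97, north 2574 cos 190° = -2534.90
Leg 2 (078°, 3964 m): east 3964 sin 78° = 3877.38, north 3964 cos 78° = 824.16
Leg 3 (149°, 2966 m): east 2966 sin 149° = 1527.60, north 2966 cos 149° = -2542.36
Net: 4958.01 east, -4253.09 north. Distance = √((4958.01)² + (-4253.09)²) = 6532.277 m.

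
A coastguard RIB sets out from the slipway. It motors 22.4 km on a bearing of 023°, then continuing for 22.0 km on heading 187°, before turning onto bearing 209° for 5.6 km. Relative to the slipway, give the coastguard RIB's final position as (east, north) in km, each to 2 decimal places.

(3.36, -6.11)

Leg 1 (023°, 22.4 km): east 22.4 sin 23° = 8.75, north 22.4 cos 23° = 20.62
Leg 2 (187°, 22.0 km): east 22.0 sin 187° = -2.68, north 22.0 cos 187° = -21.84
Leg 3 (209°, 5.6 km): east 5.6 sin 209° = -2.71, north 5.6 cos 209° = -4.90
Summing: 3.36 km east, -6.11 km north → (3.36, -6.11).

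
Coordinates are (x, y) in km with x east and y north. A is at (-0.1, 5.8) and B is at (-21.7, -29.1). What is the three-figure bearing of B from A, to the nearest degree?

Δeast = -21.7 − -0.1 = -21.60; Δnorth = -29.1 − 5.8 = -34.90.
Bearing = atan2(Δeast, Δnorth) mod 360° = 211.75° ≈ 212°.

212°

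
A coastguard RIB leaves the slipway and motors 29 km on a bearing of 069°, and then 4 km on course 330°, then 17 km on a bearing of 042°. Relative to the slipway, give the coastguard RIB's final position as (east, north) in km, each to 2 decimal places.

(36.45, 26.49)

Leg 1 (069°, 29 km): east 29 sin 69° = 27.07, north 29 cos 69° = 10.39
Leg 2 (330°, 4 km): east 4 sin 330° = -2.00, north 4 cos 330° = 3.46
Leg 3 (042°, 17 km): east 17 sin 42° = 11.38, north 17 cos 42° = 12.63
Summing: 36.45 km east, 26.49 km north → (36.45, 26.49).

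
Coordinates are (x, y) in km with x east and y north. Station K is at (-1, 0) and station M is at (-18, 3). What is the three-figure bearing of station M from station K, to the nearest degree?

Δeast = -18 − -1 = -17.00; Δnorth = 3 − 0 = 3.00.
Bearing = atan2(Δeast, Δnorth) mod 360° = 280.01° ≈ 280°.

280°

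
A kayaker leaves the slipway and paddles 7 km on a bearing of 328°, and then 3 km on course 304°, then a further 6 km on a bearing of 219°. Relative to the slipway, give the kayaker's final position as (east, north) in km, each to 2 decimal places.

Leg 1 (328°, 7 km): east 7 sin 328° = -3.71, north 7 cos 328° = 5.94
Leg 2 (304°, 3 km): east 3 sin 304° = -2.49, north 3 cos 304° = 1.68
Leg 3 (219°, 6 km): east 6 sin 219° = -3.78, north 6 cos 219° = -4.66
Summing: -9.97 km east, 2.95 km north → (-9.97, 2.95).

(-9.97, 2.95)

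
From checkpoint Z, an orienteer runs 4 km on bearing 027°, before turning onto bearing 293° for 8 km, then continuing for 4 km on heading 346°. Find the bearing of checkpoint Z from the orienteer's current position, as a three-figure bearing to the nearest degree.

148°

Leg 1 (027°, 4 km): east 4 sin 27° = 1.82, north 4 cos 27° = 3.56
Leg 2 (293°, 8 km): east 8 sin 293° = -7.36, north 8 cos 293° = 3.13
Leg 3 (346°, 4 km): east 4 sin 346° = -0.97, north 4 cos 346° = 3.88
Net displacement: -6.52 east, 10.57 north. Direction back to start is (6.52, -10.57): bearing = atan2(6.52, -10.57) mod 360° = 148.35° ≈ 148°.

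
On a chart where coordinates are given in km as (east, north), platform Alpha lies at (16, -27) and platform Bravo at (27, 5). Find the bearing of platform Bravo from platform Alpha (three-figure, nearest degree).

Δeast = 27 − 16 = 11.00; Δnorth = 5 − -27 = 32.00.
Bearing = atan2(Δeast, Δnorth) mod 360° = 18.97° ≈ 019°.

019°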